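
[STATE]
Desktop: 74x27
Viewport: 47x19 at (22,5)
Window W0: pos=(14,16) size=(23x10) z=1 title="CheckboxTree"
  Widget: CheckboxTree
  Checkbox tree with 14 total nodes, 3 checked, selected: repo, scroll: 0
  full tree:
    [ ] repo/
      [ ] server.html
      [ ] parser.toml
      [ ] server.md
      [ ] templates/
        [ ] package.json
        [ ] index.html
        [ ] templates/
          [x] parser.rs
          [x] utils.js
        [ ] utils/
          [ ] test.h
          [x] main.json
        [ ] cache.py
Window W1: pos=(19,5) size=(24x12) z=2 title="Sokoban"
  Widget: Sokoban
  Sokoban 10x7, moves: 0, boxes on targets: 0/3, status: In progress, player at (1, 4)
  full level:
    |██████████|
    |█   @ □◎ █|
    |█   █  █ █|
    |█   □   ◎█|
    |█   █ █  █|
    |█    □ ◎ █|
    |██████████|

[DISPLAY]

━━━━━━━━━━━━━━━━━━━━┓                          
okoban              ┃                          
────────────────────┨                          
████████            ┃                          
  @ □◎ █            ┃                          
  █  █ █            ┃                          
  □   ◎█            ┃                          
  █ █  █            ┃                          
   □ ◎ █            ┃                          
████████            ┃                          
ves: 0  0/3         ┃                          
━━━━━━━━━━━━━━━━━━━━┛                          
oxTree        ┃                                
──────────────┨                                
po/           ┃                                
server.html   ┃                                
parser.toml   ┃                                
server.md     ┃                                
templates/    ┃                                


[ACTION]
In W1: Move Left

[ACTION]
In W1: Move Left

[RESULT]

━━━━━━━━━━━━━━━━━━━━┓                          
okoban              ┃                          
────────────────────┨                          
████████            ┃                          
@   □◎ █            ┃                          
  █  █ █            ┃                          
  □   ◎█            ┃                          
  █ █  █            ┃                          
   □ ◎ █            ┃                          
████████            ┃                          
ves: 2  0/3         ┃                          
━━━━━━━━━━━━━━━━━━━━┛                          
oxTree        ┃                                
──────────────┨                                
po/           ┃                                
server.html   ┃                                
parser.toml   ┃                                
server.md     ┃                                
templates/    ┃                                


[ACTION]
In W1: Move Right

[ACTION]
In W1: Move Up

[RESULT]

━━━━━━━━━━━━━━━━━━━━┓                          
okoban              ┃                          
────────────────────┨                          
████████            ┃                          
 @  □◎ █            ┃                          
  █  █ █            ┃                          
  □   ◎█            ┃                          
  █ █  █            ┃                          
   □ ◎ █            ┃                          
████████            ┃                          
ves: 3  0/3         ┃                          
━━━━━━━━━━━━━━━━━━━━┛                          
oxTree        ┃                                
──────────────┨                                
po/           ┃                                
server.html   ┃                                
parser.toml   ┃                                
server.md     ┃                                
templates/    ┃                                


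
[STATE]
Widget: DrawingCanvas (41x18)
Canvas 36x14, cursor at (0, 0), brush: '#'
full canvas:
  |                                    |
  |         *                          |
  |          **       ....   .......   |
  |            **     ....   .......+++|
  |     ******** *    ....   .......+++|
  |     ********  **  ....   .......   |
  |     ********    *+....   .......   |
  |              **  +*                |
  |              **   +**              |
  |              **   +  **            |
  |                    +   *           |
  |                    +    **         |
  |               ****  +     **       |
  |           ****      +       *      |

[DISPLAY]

+                                        
         *                               
          **       ....   .......        
            **     ....   .......+++     
     ******** *    ....   .......+++     
     ********  **  ....   .......        
     ********    *+....   .......        
              **  +*                     
              **   +**                   
              **   +  **                 
                    +   *                
                    +    **              
               ****  +     **            
           ****      +       *           
                                         
                                         
                                         
                                         


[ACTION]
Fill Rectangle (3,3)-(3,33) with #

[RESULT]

+                                        
         *                               
          **       ....   .......        
   ###############################++     
     ******** *    ....   .......+++     
     ********  **  ....   .......        
     ********    *+....   .......        
              **  +*                     
              **   +**                   
              **   +  **                 
                    +   *                
                    +    **              
               ****  +     **            
           ****      +       *           
                                         
                                         
                                         
                                         


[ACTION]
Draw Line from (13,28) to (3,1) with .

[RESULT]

+                                        
         *                               
          **       ....   .......        
 ..###############################++     
   ...******* *    ....   .......+++     
     *..*****  **  ....   .......        
     ***...**    *+....   .......        
           ...**  +*                     
              ..   +**                   
              **...+  **                 
                   ...  *                
                    + .. **              
               ****  +  ...**            
           ****      +     ..*           
                                         
                                         
                                         
                                         


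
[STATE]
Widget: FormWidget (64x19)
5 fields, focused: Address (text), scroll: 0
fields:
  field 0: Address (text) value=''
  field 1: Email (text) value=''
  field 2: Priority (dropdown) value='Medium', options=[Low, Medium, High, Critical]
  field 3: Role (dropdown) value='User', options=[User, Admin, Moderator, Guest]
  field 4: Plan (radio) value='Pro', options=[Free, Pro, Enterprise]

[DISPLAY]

> Address:    [                                                ]
  Email:      [                                                ]
  Priority:   [Medium                                         ▼]
  Role:       [User                                           ▼]
  Plan:       ( ) Free  (●) Pro  ( ) Enterprise                 
                                                                
                                                                
                                                                
                                                                
                                                                
                                                                
                                                                
                                                                
                                                                
                                                                
                                                                
                                                                
                                                                
                                                                


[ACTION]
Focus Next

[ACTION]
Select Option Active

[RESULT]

  Address:    [                                                ]
> Email:      [                                                ]
  Priority:   [Medium                                         ▼]
  Role:       [User                                           ▼]
  Plan:       ( ) Free  (●) Pro  ( ) Enterprise                 
                                                                
                                                                
                                                                
                                                                
                                                                
                                                                
                                                                
                                                                
                                                                
                                                                
                                                                
                                                                
                                                                
                                                                


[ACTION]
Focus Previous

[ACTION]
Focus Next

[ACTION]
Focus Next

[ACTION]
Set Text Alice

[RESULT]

  Address:    [                                                ]
  Email:      [                                                ]
> Priority:   [Medium                                         ▼]
  Role:       [User                                           ▼]
  Plan:       ( ) Free  (●) Pro  ( ) Enterprise                 
                                                                
                                                                
                                                                
                                                                
                                                                
                                                                
                                                                
                                                                
                                                                
                                                                
                                                                
                                                                
                                                                
                                                                


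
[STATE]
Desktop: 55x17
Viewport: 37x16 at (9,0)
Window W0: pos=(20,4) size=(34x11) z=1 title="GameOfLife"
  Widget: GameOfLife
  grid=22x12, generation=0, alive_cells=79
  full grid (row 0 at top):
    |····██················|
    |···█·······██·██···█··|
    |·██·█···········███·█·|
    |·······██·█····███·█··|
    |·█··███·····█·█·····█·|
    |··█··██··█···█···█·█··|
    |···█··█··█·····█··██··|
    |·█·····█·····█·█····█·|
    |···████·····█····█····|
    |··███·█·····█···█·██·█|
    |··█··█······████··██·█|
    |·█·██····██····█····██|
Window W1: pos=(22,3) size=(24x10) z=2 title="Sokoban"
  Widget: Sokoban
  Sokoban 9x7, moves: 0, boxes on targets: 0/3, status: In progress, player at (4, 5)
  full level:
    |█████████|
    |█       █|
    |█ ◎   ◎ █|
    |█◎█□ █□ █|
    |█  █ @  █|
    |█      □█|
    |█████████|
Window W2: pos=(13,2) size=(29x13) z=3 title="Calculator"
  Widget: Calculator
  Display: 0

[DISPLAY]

                                     
                                     
    ┏━━━━━━━━━━━━━━━━━━━━━━━━━━━┓    
    ┃ Calculator                ┃━━━┓
    ┠───────────────────────────┨   ┃
    ┃                          0┃───┨
    ┃┌───┬───┬───┬───┐          ┃   ┃
    ┃│ 7 │ 8 │ 9 │ ÷ │          ┃   ┃
    ┃├───┼───┼───┼───┤          ┃   ┃
    ┃│ 4 │ 5 │ 6 │ × │          ┃   ┃
    ┃├───┼───┼───┼───┤          ┃   ┃
    ┃│ 1 │ 2 │ 3 │ - │          ┃   ┃
    ┃├───┼───┼───┼───┤          ┃━━━┛
    ┃│ 0 │ . │ = │ + │          ┃·   
    ┗━━━━━━━━━━━━━━━━━━━━━━━━━━━┛━━━━
                                     


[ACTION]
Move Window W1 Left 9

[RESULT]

                                     
                                     
    ┏━━━━━━━━━━━━━━━━━━━━━━━━━━━┓    
    ┃ Calculator                ┃    
    ┠───────────────────────────┨━━━━
    ┃                          0┃    
    ┃┌───┬───┬───┬───┐          ┃────
    ┃│ 7 │ 8 │ 9 │ ÷ │          ┃    
    ┃├───┼───┼───┼───┤          ┃·   
    ┃│ 4 │ 5 │ 6 │ × │          ┃·   
    ┃├───┼───┼───┼───┤          ┃·   
    ┃│ 1 │ 2 │ 3 │ - │          ┃·   
    ┃├───┼───┼───┼───┤          ┃·   
    ┃│ 0 │ . │ = │ + │          ┃·   
    ┗━━━━━━━━━━━━━━━━━━━━━━━━━━━┛━━━━
                                     


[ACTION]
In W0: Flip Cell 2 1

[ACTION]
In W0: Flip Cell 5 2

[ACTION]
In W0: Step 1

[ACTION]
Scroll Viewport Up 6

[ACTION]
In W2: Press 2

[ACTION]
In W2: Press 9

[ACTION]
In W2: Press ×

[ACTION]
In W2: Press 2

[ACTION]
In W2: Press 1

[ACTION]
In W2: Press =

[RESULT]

                                     
                                     
    ┏━━━━━━━━━━━━━━━━━━━━━━━━━━━┓    
    ┃ Calculator                ┃    
    ┠───────────────────────────┨━━━━
    ┃                        609┃    
    ┃┌───┬───┬───┬───┐          ┃────
    ┃│ 7 │ 8 │ 9 │ ÷ │          ┃    
    ┃├───┼───┼───┼───┤          ┃·   
    ┃│ 4 │ 5 │ 6 │ × │          ┃·   
    ┃├───┼───┼───┼───┤          ┃·   
    ┃│ 1 │ 2 │ 3 │ - │          ┃·   
    ┃├───┼───┼───┼───┤          ┃·   
    ┃│ 0 │ . │ = │ + │          ┃·   
    ┗━━━━━━━━━━━━━━━━━━━━━━━━━━━┛━━━━
                                     


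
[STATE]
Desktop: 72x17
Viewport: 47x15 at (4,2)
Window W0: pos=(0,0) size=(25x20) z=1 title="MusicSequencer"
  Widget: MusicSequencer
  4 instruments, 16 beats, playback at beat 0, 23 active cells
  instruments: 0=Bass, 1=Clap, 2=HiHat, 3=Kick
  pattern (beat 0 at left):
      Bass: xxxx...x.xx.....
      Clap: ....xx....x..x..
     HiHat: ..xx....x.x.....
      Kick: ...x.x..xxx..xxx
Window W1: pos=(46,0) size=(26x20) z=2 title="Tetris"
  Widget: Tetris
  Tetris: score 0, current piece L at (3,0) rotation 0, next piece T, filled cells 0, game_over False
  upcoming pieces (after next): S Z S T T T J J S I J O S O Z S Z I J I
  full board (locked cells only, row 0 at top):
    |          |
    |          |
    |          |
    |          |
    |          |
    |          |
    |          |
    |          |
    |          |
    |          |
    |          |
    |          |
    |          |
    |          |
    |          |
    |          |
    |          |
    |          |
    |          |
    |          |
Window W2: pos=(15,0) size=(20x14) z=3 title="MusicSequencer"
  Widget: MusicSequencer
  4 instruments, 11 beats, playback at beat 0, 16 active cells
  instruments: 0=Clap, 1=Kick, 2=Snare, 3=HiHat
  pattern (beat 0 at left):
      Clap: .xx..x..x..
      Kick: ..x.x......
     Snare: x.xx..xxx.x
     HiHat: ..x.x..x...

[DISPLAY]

───────────┠──────────────────┨           ┠────
   ▼1234567┃      ▼1234567890 ┃           ┃    
ass████···█┃  Clap·██··█··█·· ┃           ┃    
lap····██··┃  Kick··█·█······ ┃           ┃    
Hat··██····┃ Snare█·██··███·█ ┃           ┃    
ick···█·█··┃ HiHat··█·█··█··· ┃           ┃    
           ┃                  ┃           ┃    
           ┃                  ┃           ┃    
           ┃                  ┃           ┃    
           ┃                  ┃           ┃    
           ┃                  ┃           ┃    
           ┗━━━━━━━━━━━━━━━━━━┛           ┃    
                    ┃                     ┃    
                    ┃                     ┃    
                    ┃                     ┃    


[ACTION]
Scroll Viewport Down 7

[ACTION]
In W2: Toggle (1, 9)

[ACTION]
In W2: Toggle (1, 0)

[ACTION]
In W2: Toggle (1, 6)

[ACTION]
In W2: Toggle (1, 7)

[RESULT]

───────────┠──────────────────┨           ┠────
   ▼1234567┃      ▼1234567890 ┃           ┃    
ass████···█┃  Clap·██··█··█·· ┃           ┃    
lap····██··┃  Kick█·█·█·██·█· ┃           ┃    
Hat··██····┃ Snare█·██··███·█ ┃           ┃    
ick···█·█··┃ HiHat··█·█··█··· ┃           ┃    
           ┃                  ┃           ┃    
           ┃                  ┃           ┃    
           ┃                  ┃           ┃    
           ┃                  ┃           ┃    
           ┃                  ┃           ┃    
           ┗━━━━━━━━━━━━━━━━━━┛           ┃    
                    ┃                     ┃    
                    ┃                     ┃    
                    ┃                     ┃    


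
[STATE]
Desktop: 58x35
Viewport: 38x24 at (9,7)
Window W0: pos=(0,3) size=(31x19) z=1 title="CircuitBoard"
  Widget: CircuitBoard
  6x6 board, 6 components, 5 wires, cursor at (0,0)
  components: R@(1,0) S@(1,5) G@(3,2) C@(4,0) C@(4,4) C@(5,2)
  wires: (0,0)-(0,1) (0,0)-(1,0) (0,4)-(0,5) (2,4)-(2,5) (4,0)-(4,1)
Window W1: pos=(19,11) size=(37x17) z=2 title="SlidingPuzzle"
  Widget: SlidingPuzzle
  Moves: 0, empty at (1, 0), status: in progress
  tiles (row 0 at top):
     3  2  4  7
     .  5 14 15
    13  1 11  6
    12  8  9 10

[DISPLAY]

·           · ─ ·    ┃                
                     ┃                
                S    ┃                
                     ┃                
          ┏━━━━━━━━━━━━━━━━━━━━━━━━━━━
          ┃ SlidingPuzzle             
    G     ┠───────────────────────────
          ┃┌────┬────┬────┬────┐      
·         ┃│  3 │  2 │  4 │  7 │      
          ┃├────┼────┼────┼────┤      
    C     ┃│    │  5 │ 14 │ 15 │      
(0,0)     ┃├────┼────┼────┼────┤      
          ┃│ 13 │  1 │ 11 │  6 │      
          ┃├────┼────┼────┼────┤      
━━━━━━━━━━┃│ 12 │  8 │  9 │ 10 │      
          ┃└────┴────┴────┴────┘      
          ┃Moves: 0                   
          ┃                           
          ┃                           
          ┃                           
          ┗━━━━━━━━━━━━━━━━━━━━━━━━━━━
                                      
                                      
                                      


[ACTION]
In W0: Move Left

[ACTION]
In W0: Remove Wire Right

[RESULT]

            · ─ ·    ┃                
                     ┃                
                S    ┃                
                     ┃                
          ┏━━━━━━━━━━━━━━━━━━━━━━━━━━━
          ┃ SlidingPuzzle             
    G     ┠───────────────────────────
          ┃┌────┬────┬────┬────┐      
·         ┃│  3 │  2 │  4 │  7 │      
          ┃├────┼────┼────┼────┤      
    C     ┃│    │  5 │ 14 │ 15 │      
(0,0)     ┃├────┼────┼────┼────┤      
          ┃│ 13 │  1 │ 11 │  6 │      
          ┃├────┼────┼────┼────┤      
━━━━━━━━━━┃│ 12 │  8 │  9 │ 10 │      
          ┃└────┴────┴────┴────┘      
          ┃Moves: 0                   
          ┃                           
          ┃                           
          ┃                           
          ┗━━━━━━━━━━━━━━━━━━━━━━━━━━━
                                      
                                      
                                      


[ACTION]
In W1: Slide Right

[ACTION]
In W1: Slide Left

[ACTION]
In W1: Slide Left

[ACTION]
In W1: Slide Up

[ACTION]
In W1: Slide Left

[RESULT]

            · ─ ·    ┃                
                     ┃                
                S    ┃                
                     ┃                
          ┏━━━━━━━━━━━━━━━━━━━━━━━━━━━
          ┃ SlidingPuzzle             
    G     ┠───────────────────────────
          ┃┌────┬────┬────┬────┐      
·         ┃│  3 │  2 │  4 │  7 │      
          ┃├────┼────┼────┼────┤      
    C     ┃│  5 │ 14 │ 11 │ 15 │      
(0,0)     ┃├────┼────┼────┼────┤      
          ┃│ 13 │  1 │  6 │    │      
          ┃├────┼────┼────┼────┤      
━━━━━━━━━━┃│ 12 │  8 │  9 │ 10 │      
          ┃└────┴────┴────┴────┘      
          ┃Moves: 4                   
          ┃                           
          ┃                           
          ┃                           
          ┗━━━━━━━━━━━━━━━━━━━━━━━━━━━
                                      
                                      
                                      


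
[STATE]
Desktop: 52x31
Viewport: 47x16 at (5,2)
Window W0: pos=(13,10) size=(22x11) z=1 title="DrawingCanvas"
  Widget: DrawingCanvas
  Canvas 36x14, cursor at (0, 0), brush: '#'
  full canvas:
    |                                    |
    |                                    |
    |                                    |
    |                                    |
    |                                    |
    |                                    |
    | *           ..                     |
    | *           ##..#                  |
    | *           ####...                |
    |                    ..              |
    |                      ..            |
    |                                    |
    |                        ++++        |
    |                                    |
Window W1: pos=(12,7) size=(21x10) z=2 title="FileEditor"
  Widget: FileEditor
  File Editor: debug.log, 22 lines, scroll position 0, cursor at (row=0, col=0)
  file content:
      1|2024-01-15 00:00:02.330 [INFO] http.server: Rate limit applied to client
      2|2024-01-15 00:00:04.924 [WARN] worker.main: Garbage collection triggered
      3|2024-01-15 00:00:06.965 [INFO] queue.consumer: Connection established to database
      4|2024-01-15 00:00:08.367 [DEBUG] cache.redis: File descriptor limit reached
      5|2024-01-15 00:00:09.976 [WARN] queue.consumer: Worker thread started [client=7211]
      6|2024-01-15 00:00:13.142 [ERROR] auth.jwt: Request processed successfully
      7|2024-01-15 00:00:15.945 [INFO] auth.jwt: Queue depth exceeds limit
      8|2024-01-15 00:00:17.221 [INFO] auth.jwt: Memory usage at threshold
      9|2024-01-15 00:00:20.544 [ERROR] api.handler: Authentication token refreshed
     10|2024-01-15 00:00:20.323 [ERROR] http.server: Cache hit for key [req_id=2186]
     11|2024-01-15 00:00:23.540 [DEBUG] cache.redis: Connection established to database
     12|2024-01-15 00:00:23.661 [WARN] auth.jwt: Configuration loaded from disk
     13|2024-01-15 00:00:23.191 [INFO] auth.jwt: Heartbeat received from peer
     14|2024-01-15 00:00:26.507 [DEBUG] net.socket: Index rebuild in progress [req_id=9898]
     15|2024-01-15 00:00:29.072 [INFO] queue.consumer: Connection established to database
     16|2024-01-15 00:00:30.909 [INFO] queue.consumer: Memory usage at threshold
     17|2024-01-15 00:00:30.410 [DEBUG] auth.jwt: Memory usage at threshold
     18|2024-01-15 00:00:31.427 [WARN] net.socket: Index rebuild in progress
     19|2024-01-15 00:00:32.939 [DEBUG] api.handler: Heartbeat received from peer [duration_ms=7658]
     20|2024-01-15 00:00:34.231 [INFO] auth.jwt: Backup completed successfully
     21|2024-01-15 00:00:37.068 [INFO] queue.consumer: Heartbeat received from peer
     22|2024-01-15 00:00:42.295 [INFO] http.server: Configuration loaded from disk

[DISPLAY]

                                               
                                               
                                               
                                               
                                               
       ┏━━━━━━━━━━━━━━━━━━━┓                   
       ┃ FileEditor        ┃                   
       ┠───────────────────┨                   
       ┃█024-01-15 00:00:0▲┃━┓                 
       ┃2024-01-15 00:00:0█┃ ┃                 
       ┃2024-01-15 00:00:0░┃─┨                 
       ┃2024-01-15 00:00:0░┃ ┃                 
       ┃2024-01-15 00:00:0░┃ ┃                 
       ┃2024-01-15 00:00:1▼┃ ┃                 
       ┗━━━━━━━━━━━━━━━━━━━┛ ┃                 
        ┃                    ┃                 


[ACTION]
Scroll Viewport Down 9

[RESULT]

       ┃2024-01-15 00:00:0█┃ ┃                 
       ┃2024-01-15 00:00:0░┃─┨                 
       ┃2024-01-15 00:00:0░┃ ┃                 
       ┃2024-01-15 00:00:0░┃ ┃                 
       ┃2024-01-15 00:00:1▼┃ ┃                 
       ┗━━━━━━━━━━━━━━━━━━━┛ ┃                 
        ┃                    ┃                 
        ┃                    ┃                 
        ┃ *           ..     ┃                 
        ┗━━━━━━━━━━━━━━━━━━━━┛                 
                                               
                                               
                                               
                                               
                                               
                                               


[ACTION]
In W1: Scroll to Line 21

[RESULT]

       ┃2024-01-15 00:00:3░┃ ┃                 
       ┃2024-01-15 00:00:3░┃─┨                 
       ┃2024-01-15 00:00:3░┃ ┃                 
       ┃2024-01-15 00:00:3█┃ ┃                 
       ┃2024-01-15 00:00:4▼┃ ┃                 
       ┗━━━━━━━━━━━━━━━━━━━┛ ┃                 
        ┃                    ┃                 
        ┃                    ┃                 
        ┃ *           ..     ┃                 
        ┗━━━━━━━━━━━━━━━━━━━━┛                 
                                               
                                               
                                               
                                               
                                               
                                               


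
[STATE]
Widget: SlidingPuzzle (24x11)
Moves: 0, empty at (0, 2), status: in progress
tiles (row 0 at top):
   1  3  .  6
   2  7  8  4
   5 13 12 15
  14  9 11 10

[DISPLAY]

┌────┬────┬────┬────┐   
│  1 │  3 │    │  6 │   
├────┼────┼────┼────┤   
│  2 │  7 │  8 │  4 │   
├────┼────┼────┼────┤   
│  5 │ 13 │ 12 │ 15 │   
├────┼────┼────┼────┤   
│ 14 │  9 │ 11 │ 10 │   
└────┴────┴────┴────┘   
Moves: 0                
                        


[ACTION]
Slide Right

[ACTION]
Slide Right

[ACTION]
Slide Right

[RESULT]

┌────┬────┬────┬────┐   
│    │  1 │  3 │  6 │   
├────┼────┼────┼────┤   
│  2 │  7 │  8 │  4 │   
├────┼────┼────┼────┤   
│  5 │ 13 │ 12 │ 15 │   
├────┼────┼────┼────┤   
│ 14 │  9 │ 11 │ 10 │   
└────┴────┴────┴────┘   
Moves: 2                
                        


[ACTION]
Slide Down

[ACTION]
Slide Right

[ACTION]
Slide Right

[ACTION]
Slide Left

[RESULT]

┌────┬────┬────┬────┐   
│  1 │    │  3 │  6 │   
├────┼────┼────┼────┤   
│  2 │  7 │  8 │  4 │   
├────┼────┼────┼────┤   
│  5 │ 13 │ 12 │ 15 │   
├────┼────┼────┼────┤   
│ 14 │  9 │ 11 │ 10 │   
└────┴────┴────┴────┘   
Moves: 3                
                        


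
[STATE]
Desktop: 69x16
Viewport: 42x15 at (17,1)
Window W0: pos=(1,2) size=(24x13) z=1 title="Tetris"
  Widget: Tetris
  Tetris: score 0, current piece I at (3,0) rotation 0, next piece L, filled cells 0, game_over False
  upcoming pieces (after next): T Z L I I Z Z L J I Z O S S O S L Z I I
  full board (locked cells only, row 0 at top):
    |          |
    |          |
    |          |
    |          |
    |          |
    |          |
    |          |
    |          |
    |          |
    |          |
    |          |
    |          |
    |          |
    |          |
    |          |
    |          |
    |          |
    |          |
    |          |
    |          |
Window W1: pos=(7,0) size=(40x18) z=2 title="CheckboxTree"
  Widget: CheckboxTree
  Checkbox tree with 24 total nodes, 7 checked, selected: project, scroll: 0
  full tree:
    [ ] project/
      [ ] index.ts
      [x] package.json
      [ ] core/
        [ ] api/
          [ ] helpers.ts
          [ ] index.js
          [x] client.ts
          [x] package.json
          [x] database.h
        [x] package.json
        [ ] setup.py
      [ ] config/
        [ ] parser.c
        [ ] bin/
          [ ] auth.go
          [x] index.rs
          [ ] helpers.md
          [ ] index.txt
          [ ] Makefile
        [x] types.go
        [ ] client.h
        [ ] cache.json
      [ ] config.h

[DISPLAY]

Tree                         ┃            
─────────────────────────────┨            
ect/                         ┃            
dex.ts                       ┃            
ckage.json                   ┃            
re/                          ┃            
api/                         ┃            
] helpers.ts                 ┃            
] index.js                   ┃            
] client.ts                  ┃            
] package.json               ┃            
] database.h                 ┃            
package.json                 ┃            
setup.py                     ┃            
nfig/                        ┃            


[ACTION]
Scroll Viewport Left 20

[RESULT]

       ┃ CheckboxTree                     
 ┏━━━━━┠──────────────────────────────────
 ┃ Tetr┃>[-] project/                     
 ┠─────┃   [ ] index.ts                   
 ┃     ┃   [x] package.json               
 ┃     ┃   [-] core/                      
 ┃     ┃     [-] api/                     
 ┃     ┃       [ ] helpers.ts             
 ┃     ┃       [ ] index.js               
 ┃     ┃       [x] client.ts              
 ┃     ┃       [x] package.json           
 ┃     ┃       [x] database.h             
 ┃     ┃     [x] package.json             
 ┗━━━━━┃     [ ] setup.py                 
       ┃   [-] config/                    


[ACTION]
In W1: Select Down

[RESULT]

       ┃ CheckboxTree                     
 ┏━━━━━┠──────────────────────────────────
 ┃ Tetr┃ [-] project/                     
 ┠─────┃>  [ ] index.ts                   
 ┃     ┃   [x] package.json               
 ┃     ┃   [-] core/                      
 ┃     ┃     [-] api/                     
 ┃     ┃       [ ] helpers.ts             
 ┃     ┃       [ ] index.js               
 ┃     ┃       [x] client.ts              
 ┃     ┃       [x] package.json           
 ┃     ┃       [x] database.h             
 ┃     ┃     [x] package.json             
 ┗━━━━━┃     [ ] setup.py                 
       ┃   [-] config/                    


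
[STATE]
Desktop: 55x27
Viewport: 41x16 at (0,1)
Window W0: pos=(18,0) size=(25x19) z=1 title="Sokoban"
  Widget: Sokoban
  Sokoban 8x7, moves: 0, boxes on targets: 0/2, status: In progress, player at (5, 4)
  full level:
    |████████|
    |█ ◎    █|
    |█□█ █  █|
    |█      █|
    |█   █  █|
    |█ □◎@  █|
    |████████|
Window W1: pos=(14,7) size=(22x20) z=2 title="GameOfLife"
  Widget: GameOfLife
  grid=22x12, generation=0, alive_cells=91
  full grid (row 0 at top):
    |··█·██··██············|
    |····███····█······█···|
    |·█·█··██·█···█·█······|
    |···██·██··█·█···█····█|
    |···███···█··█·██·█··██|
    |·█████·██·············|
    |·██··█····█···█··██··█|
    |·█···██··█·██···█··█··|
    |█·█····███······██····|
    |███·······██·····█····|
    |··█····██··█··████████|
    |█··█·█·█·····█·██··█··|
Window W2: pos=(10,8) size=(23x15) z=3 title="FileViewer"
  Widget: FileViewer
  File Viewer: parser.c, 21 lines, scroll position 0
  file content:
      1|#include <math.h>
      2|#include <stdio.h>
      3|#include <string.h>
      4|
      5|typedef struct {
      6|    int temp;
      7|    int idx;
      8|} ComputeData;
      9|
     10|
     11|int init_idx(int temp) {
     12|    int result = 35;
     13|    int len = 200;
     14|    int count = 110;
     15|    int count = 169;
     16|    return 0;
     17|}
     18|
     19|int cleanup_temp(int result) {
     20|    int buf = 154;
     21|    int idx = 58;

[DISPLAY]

                  ┃ Sokoban              
                  ┠──────────────────────
                  ┃████████              
                  ┃█ ◎    █              
                  ┃█□█ █  █              
                  ┃█      █              
              ┏━━━━━━━━━━━━━━━━━━━━┓     
          ┏━━━━━━━━━━━━━━━━━━━━━┓  ┃     
          ┃ FileViewer          ┃──┨     
          ┠─────────────────────┨  ┃     
          ┃#include <math.h>   ▲┃··┃     
          ┃#include <stdio.h>  █┃··┃     
          ┃#include <string.h> ░┃··┃     
          ┃                    ░┃··┃     
          ┃typedef struct {    ░┃·█┃     
          ┃    int temp;       ░┃··┃     


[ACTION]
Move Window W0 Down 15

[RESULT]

                                         
                                         
                                         
                                         
                                         
                                         
              ┏━━━━━━━━━━━━━━━━━━━━┓     
          ┏━━━━━━━━━━━━━━━━━━━━━┓  ┃━━━━━
          ┃ FileViewer          ┃──┨     
          ┠─────────────────────┨  ┃─────
          ┃#include <math.h>   ▲┃··┃     
          ┃#include <stdio.h>  █┃··┃     
          ┃#include <string.h> ░┃··┃     
          ┃                    ░┃··┃     
          ┃typedef struct {    ░┃·█┃     
          ┃    int temp;       ░┃··┃     


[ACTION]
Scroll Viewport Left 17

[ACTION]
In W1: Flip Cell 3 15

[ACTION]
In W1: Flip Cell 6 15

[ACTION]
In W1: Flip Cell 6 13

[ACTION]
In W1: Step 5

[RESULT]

                                         
                                         
                                         
                                         
                                         
                                         
              ┏━━━━━━━━━━━━━━━━━━━━┓     
          ┏━━━━━━━━━━━━━━━━━━━━━┓  ┃━━━━━
          ┃ FileViewer          ┃──┨     
          ┠─────────────────────┨  ┃─────
          ┃#include <math.h>   ▲┃··┃     
          ┃#include <stdio.h>  █┃··┃     
          ┃#include <string.h> ░┃··┃     
          ┃                    ░┃··┃     
          ┃typedef struct {    ░┃█·┃     
          ┃    int temp;       ░┃·█┃     
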